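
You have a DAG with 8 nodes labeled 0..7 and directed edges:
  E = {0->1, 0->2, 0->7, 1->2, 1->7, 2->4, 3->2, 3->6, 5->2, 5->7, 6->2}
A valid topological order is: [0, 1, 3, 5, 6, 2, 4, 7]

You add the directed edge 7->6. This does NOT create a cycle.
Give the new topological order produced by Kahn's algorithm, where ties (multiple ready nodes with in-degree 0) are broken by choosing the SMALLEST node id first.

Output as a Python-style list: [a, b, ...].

Old toposort: [0, 1, 3, 5, 6, 2, 4, 7]
Added edge: 7->6
Position of 7 (7) > position of 6 (4). Must reorder: 7 must now come before 6.
Run Kahn's algorithm (break ties by smallest node id):
  initial in-degrees: [0, 1, 5, 0, 1, 0, 2, 3]
  ready (indeg=0): [0, 3, 5]
  pop 0: indeg[1]->0; indeg[2]->4; indeg[7]->2 | ready=[1, 3, 5] | order so far=[0]
  pop 1: indeg[2]->3; indeg[7]->1 | ready=[3, 5] | order so far=[0, 1]
  pop 3: indeg[2]->2; indeg[6]->1 | ready=[5] | order so far=[0, 1, 3]
  pop 5: indeg[2]->1; indeg[7]->0 | ready=[7] | order so far=[0, 1, 3, 5]
  pop 7: indeg[6]->0 | ready=[6] | order so far=[0, 1, 3, 5, 7]
  pop 6: indeg[2]->0 | ready=[2] | order so far=[0, 1, 3, 5, 7, 6]
  pop 2: indeg[4]->0 | ready=[4] | order so far=[0, 1, 3, 5, 7, 6, 2]
  pop 4: no out-edges | ready=[] | order so far=[0, 1, 3, 5, 7, 6, 2, 4]
  Result: [0, 1, 3, 5, 7, 6, 2, 4]

Answer: [0, 1, 3, 5, 7, 6, 2, 4]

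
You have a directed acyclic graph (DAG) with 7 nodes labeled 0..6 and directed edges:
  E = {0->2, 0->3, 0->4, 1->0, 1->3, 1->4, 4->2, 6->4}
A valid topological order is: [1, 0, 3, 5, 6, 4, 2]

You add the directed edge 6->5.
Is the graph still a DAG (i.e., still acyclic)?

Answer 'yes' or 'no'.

Answer: yes

Derivation:
Given toposort: [1, 0, 3, 5, 6, 4, 2]
Position of 6: index 4; position of 5: index 3
New edge 6->5: backward (u after v in old order)
Backward edge: old toposort is now invalid. Check if this creates a cycle.
Does 5 already reach 6? Reachable from 5: [5]. NO -> still a DAG (reorder needed).
Still a DAG? yes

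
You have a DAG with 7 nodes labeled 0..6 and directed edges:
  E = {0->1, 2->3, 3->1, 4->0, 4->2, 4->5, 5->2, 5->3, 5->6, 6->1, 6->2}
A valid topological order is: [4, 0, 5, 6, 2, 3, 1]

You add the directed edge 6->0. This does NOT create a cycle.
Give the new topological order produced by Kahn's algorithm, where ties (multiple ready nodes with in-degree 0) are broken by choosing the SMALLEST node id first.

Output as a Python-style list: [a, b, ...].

Answer: [4, 5, 6, 0, 2, 3, 1]

Derivation:
Old toposort: [4, 0, 5, 6, 2, 3, 1]
Added edge: 6->0
Position of 6 (3) > position of 0 (1). Must reorder: 6 must now come before 0.
Run Kahn's algorithm (break ties by smallest node id):
  initial in-degrees: [2, 3, 3, 2, 0, 1, 1]
  ready (indeg=0): [4]
  pop 4: indeg[0]->1; indeg[2]->2; indeg[5]->0 | ready=[5] | order so far=[4]
  pop 5: indeg[2]->1; indeg[3]->1; indeg[6]->0 | ready=[6] | order so far=[4, 5]
  pop 6: indeg[0]->0; indeg[1]->2; indeg[2]->0 | ready=[0, 2] | order so far=[4, 5, 6]
  pop 0: indeg[1]->1 | ready=[2] | order so far=[4, 5, 6, 0]
  pop 2: indeg[3]->0 | ready=[3] | order so far=[4, 5, 6, 0, 2]
  pop 3: indeg[1]->0 | ready=[1] | order so far=[4, 5, 6, 0, 2, 3]
  pop 1: no out-edges | ready=[] | order so far=[4, 5, 6, 0, 2, 3, 1]
  Result: [4, 5, 6, 0, 2, 3, 1]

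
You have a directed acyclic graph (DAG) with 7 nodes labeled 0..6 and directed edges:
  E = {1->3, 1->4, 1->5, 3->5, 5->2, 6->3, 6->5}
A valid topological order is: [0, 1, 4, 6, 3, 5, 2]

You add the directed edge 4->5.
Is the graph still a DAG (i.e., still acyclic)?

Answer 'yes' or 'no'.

Answer: yes

Derivation:
Given toposort: [0, 1, 4, 6, 3, 5, 2]
Position of 4: index 2; position of 5: index 5
New edge 4->5: forward
Forward edge: respects the existing order. Still a DAG, same toposort still valid.
Still a DAG? yes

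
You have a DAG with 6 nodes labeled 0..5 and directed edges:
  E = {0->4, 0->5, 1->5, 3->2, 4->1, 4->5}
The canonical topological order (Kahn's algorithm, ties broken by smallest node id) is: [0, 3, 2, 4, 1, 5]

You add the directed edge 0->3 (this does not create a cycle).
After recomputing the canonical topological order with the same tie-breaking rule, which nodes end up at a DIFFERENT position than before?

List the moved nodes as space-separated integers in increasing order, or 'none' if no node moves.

Answer: none

Derivation:
Old toposort: [0, 3, 2, 4, 1, 5]
Added edge 0->3
Recompute Kahn (smallest-id tiebreak):
  initial in-degrees: [0, 1, 1, 1, 1, 3]
  ready (indeg=0): [0]
  pop 0: indeg[3]->0; indeg[4]->0; indeg[5]->2 | ready=[3, 4] | order so far=[0]
  pop 3: indeg[2]->0 | ready=[2, 4] | order so far=[0, 3]
  pop 2: no out-edges | ready=[4] | order so far=[0, 3, 2]
  pop 4: indeg[1]->0; indeg[5]->1 | ready=[1] | order so far=[0, 3, 2, 4]
  pop 1: indeg[5]->0 | ready=[5] | order so far=[0, 3, 2, 4, 1]
  pop 5: no out-edges | ready=[] | order so far=[0, 3, 2, 4, 1, 5]
New canonical toposort: [0, 3, 2, 4, 1, 5]
Compare positions:
  Node 0: index 0 -> 0 (same)
  Node 1: index 4 -> 4 (same)
  Node 2: index 2 -> 2 (same)
  Node 3: index 1 -> 1 (same)
  Node 4: index 3 -> 3 (same)
  Node 5: index 5 -> 5 (same)
Nodes that changed position: none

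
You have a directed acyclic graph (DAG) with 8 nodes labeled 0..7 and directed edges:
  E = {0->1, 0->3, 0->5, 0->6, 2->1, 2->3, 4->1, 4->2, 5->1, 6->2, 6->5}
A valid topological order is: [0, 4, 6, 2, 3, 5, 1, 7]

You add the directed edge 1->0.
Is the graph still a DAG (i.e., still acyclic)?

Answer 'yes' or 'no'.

Answer: no

Derivation:
Given toposort: [0, 4, 6, 2, 3, 5, 1, 7]
Position of 1: index 6; position of 0: index 0
New edge 1->0: backward (u after v in old order)
Backward edge: old toposort is now invalid. Check if this creates a cycle.
Does 0 already reach 1? Reachable from 0: [0, 1, 2, 3, 5, 6]. YES -> cycle!
Still a DAG? no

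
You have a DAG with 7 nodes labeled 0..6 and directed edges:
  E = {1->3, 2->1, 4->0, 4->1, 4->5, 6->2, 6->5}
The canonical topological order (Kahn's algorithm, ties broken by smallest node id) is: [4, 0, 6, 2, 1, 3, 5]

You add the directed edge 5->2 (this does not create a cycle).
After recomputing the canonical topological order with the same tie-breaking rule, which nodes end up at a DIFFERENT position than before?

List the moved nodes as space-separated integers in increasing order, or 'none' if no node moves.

Answer: 1 2 3 5

Derivation:
Old toposort: [4, 0, 6, 2, 1, 3, 5]
Added edge 5->2
Recompute Kahn (smallest-id tiebreak):
  initial in-degrees: [1, 2, 2, 1, 0, 2, 0]
  ready (indeg=0): [4, 6]
  pop 4: indeg[0]->0; indeg[1]->1; indeg[5]->1 | ready=[0, 6] | order so far=[4]
  pop 0: no out-edges | ready=[6] | order so far=[4, 0]
  pop 6: indeg[2]->1; indeg[5]->0 | ready=[5] | order so far=[4, 0, 6]
  pop 5: indeg[2]->0 | ready=[2] | order so far=[4, 0, 6, 5]
  pop 2: indeg[1]->0 | ready=[1] | order so far=[4, 0, 6, 5, 2]
  pop 1: indeg[3]->0 | ready=[3] | order so far=[4, 0, 6, 5, 2, 1]
  pop 3: no out-edges | ready=[] | order so far=[4, 0, 6, 5, 2, 1, 3]
New canonical toposort: [4, 0, 6, 5, 2, 1, 3]
Compare positions:
  Node 0: index 1 -> 1 (same)
  Node 1: index 4 -> 5 (moved)
  Node 2: index 3 -> 4 (moved)
  Node 3: index 5 -> 6 (moved)
  Node 4: index 0 -> 0 (same)
  Node 5: index 6 -> 3 (moved)
  Node 6: index 2 -> 2 (same)
Nodes that changed position: 1 2 3 5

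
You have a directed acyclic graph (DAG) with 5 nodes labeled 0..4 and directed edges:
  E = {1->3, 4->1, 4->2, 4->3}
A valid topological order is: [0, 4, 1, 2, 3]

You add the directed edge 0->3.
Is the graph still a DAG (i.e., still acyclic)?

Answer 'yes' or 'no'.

Given toposort: [0, 4, 1, 2, 3]
Position of 0: index 0; position of 3: index 4
New edge 0->3: forward
Forward edge: respects the existing order. Still a DAG, same toposort still valid.
Still a DAG? yes

Answer: yes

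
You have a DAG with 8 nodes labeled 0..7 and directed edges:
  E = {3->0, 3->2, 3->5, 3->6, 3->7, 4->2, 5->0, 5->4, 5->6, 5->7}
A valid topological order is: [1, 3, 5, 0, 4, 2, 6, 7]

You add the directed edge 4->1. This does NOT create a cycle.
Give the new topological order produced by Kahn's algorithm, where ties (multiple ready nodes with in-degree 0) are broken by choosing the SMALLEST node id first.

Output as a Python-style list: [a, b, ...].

Answer: [3, 5, 0, 4, 1, 2, 6, 7]

Derivation:
Old toposort: [1, 3, 5, 0, 4, 2, 6, 7]
Added edge: 4->1
Position of 4 (4) > position of 1 (0). Must reorder: 4 must now come before 1.
Run Kahn's algorithm (break ties by smallest node id):
  initial in-degrees: [2, 1, 2, 0, 1, 1, 2, 2]
  ready (indeg=0): [3]
  pop 3: indeg[0]->1; indeg[2]->1; indeg[5]->0; indeg[6]->1; indeg[7]->1 | ready=[5] | order so far=[3]
  pop 5: indeg[0]->0; indeg[4]->0; indeg[6]->0; indeg[7]->0 | ready=[0, 4, 6, 7] | order so far=[3, 5]
  pop 0: no out-edges | ready=[4, 6, 7] | order so far=[3, 5, 0]
  pop 4: indeg[1]->0; indeg[2]->0 | ready=[1, 2, 6, 7] | order so far=[3, 5, 0, 4]
  pop 1: no out-edges | ready=[2, 6, 7] | order so far=[3, 5, 0, 4, 1]
  pop 2: no out-edges | ready=[6, 7] | order so far=[3, 5, 0, 4, 1, 2]
  pop 6: no out-edges | ready=[7] | order so far=[3, 5, 0, 4, 1, 2, 6]
  pop 7: no out-edges | ready=[] | order so far=[3, 5, 0, 4, 1, 2, 6, 7]
  Result: [3, 5, 0, 4, 1, 2, 6, 7]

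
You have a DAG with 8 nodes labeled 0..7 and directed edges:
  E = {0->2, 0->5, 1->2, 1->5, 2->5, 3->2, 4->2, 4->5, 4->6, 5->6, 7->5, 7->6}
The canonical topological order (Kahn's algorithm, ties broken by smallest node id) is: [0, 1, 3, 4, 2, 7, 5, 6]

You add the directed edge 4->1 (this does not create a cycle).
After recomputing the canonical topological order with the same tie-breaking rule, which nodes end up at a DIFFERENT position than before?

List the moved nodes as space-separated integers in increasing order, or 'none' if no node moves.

Old toposort: [0, 1, 3, 4, 2, 7, 5, 6]
Added edge 4->1
Recompute Kahn (smallest-id tiebreak):
  initial in-degrees: [0, 1, 4, 0, 0, 5, 3, 0]
  ready (indeg=0): [0, 3, 4, 7]
  pop 0: indeg[2]->3; indeg[5]->4 | ready=[3, 4, 7] | order so far=[0]
  pop 3: indeg[2]->2 | ready=[4, 7] | order so far=[0, 3]
  pop 4: indeg[1]->0; indeg[2]->1; indeg[5]->3; indeg[6]->2 | ready=[1, 7] | order so far=[0, 3, 4]
  pop 1: indeg[2]->0; indeg[5]->2 | ready=[2, 7] | order so far=[0, 3, 4, 1]
  pop 2: indeg[5]->1 | ready=[7] | order so far=[0, 3, 4, 1, 2]
  pop 7: indeg[5]->0; indeg[6]->1 | ready=[5] | order so far=[0, 3, 4, 1, 2, 7]
  pop 5: indeg[6]->0 | ready=[6] | order so far=[0, 3, 4, 1, 2, 7, 5]
  pop 6: no out-edges | ready=[] | order so far=[0, 3, 4, 1, 2, 7, 5, 6]
New canonical toposort: [0, 3, 4, 1, 2, 7, 5, 6]
Compare positions:
  Node 0: index 0 -> 0 (same)
  Node 1: index 1 -> 3 (moved)
  Node 2: index 4 -> 4 (same)
  Node 3: index 2 -> 1 (moved)
  Node 4: index 3 -> 2 (moved)
  Node 5: index 6 -> 6 (same)
  Node 6: index 7 -> 7 (same)
  Node 7: index 5 -> 5 (same)
Nodes that changed position: 1 3 4

Answer: 1 3 4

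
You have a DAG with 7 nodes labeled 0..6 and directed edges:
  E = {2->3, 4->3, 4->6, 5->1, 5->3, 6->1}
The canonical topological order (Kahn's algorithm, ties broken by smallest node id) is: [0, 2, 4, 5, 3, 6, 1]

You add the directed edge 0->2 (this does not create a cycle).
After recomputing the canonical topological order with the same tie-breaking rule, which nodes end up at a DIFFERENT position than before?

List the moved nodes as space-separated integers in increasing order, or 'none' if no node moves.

Old toposort: [0, 2, 4, 5, 3, 6, 1]
Added edge 0->2
Recompute Kahn (smallest-id tiebreak):
  initial in-degrees: [0, 2, 1, 3, 0, 0, 1]
  ready (indeg=0): [0, 4, 5]
  pop 0: indeg[2]->0 | ready=[2, 4, 5] | order so far=[0]
  pop 2: indeg[3]->2 | ready=[4, 5] | order so far=[0, 2]
  pop 4: indeg[3]->1; indeg[6]->0 | ready=[5, 6] | order so far=[0, 2, 4]
  pop 5: indeg[1]->1; indeg[3]->0 | ready=[3, 6] | order so far=[0, 2, 4, 5]
  pop 3: no out-edges | ready=[6] | order so far=[0, 2, 4, 5, 3]
  pop 6: indeg[1]->0 | ready=[1] | order so far=[0, 2, 4, 5, 3, 6]
  pop 1: no out-edges | ready=[] | order so far=[0, 2, 4, 5, 3, 6, 1]
New canonical toposort: [0, 2, 4, 5, 3, 6, 1]
Compare positions:
  Node 0: index 0 -> 0 (same)
  Node 1: index 6 -> 6 (same)
  Node 2: index 1 -> 1 (same)
  Node 3: index 4 -> 4 (same)
  Node 4: index 2 -> 2 (same)
  Node 5: index 3 -> 3 (same)
  Node 6: index 5 -> 5 (same)
Nodes that changed position: none

Answer: none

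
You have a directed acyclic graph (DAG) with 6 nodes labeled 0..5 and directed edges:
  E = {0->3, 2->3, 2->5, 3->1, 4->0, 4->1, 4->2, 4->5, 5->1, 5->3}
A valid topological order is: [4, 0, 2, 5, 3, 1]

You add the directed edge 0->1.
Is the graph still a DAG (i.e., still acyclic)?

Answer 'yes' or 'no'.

Answer: yes

Derivation:
Given toposort: [4, 0, 2, 5, 3, 1]
Position of 0: index 1; position of 1: index 5
New edge 0->1: forward
Forward edge: respects the existing order. Still a DAG, same toposort still valid.
Still a DAG? yes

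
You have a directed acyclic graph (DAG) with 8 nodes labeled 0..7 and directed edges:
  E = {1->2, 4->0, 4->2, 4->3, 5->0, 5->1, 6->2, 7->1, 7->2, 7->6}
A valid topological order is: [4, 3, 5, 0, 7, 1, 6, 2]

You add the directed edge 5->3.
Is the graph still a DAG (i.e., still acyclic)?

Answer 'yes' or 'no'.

Answer: yes

Derivation:
Given toposort: [4, 3, 5, 0, 7, 1, 6, 2]
Position of 5: index 2; position of 3: index 1
New edge 5->3: backward (u after v in old order)
Backward edge: old toposort is now invalid. Check if this creates a cycle.
Does 3 already reach 5? Reachable from 3: [3]. NO -> still a DAG (reorder needed).
Still a DAG? yes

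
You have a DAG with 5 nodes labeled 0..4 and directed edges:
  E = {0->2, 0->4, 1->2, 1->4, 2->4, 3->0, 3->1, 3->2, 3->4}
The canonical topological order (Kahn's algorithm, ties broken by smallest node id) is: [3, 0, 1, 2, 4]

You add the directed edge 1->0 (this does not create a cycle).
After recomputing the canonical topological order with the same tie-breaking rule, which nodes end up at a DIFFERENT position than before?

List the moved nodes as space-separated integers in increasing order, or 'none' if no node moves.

Old toposort: [3, 0, 1, 2, 4]
Added edge 1->0
Recompute Kahn (smallest-id tiebreak):
  initial in-degrees: [2, 1, 3, 0, 4]
  ready (indeg=0): [3]
  pop 3: indeg[0]->1; indeg[1]->0; indeg[2]->2; indeg[4]->3 | ready=[1] | order so far=[3]
  pop 1: indeg[0]->0; indeg[2]->1; indeg[4]->2 | ready=[0] | order so far=[3, 1]
  pop 0: indeg[2]->0; indeg[4]->1 | ready=[2] | order so far=[3, 1, 0]
  pop 2: indeg[4]->0 | ready=[4] | order so far=[3, 1, 0, 2]
  pop 4: no out-edges | ready=[] | order so far=[3, 1, 0, 2, 4]
New canonical toposort: [3, 1, 0, 2, 4]
Compare positions:
  Node 0: index 1 -> 2 (moved)
  Node 1: index 2 -> 1 (moved)
  Node 2: index 3 -> 3 (same)
  Node 3: index 0 -> 0 (same)
  Node 4: index 4 -> 4 (same)
Nodes that changed position: 0 1

Answer: 0 1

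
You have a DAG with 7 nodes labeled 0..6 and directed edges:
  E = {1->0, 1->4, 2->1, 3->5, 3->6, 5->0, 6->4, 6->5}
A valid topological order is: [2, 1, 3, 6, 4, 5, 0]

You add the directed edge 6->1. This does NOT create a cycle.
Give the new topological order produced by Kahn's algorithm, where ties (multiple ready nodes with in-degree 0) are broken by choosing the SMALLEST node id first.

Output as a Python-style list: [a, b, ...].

Old toposort: [2, 1, 3, 6, 4, 5, 0]
Added edge: 6->1
Position of 6 (3) > position of 1 (1). Must reorder: 6 must now come before 1.
Run Kahn's algorithm (break ties by smallest node id):
  initial in-degrees: [2, 2, 0, 0, 2, 2, 1]
  ready (indeg=0): [2, 3]
  pop 2: indeg[1]->1 | ready=[3] | order so far=[2]
  pop 3: indeg[5]->1; indeg[6]->0 | ready=[6] | order so far=[2, 3]
  pop 6: indeg[1]->0; indeg[4]->1; indeg[5]->0 | ready=[1, 5] | order so far=[2, 3, 6]
  pop 1: indeg[0]->1; indeg[4]->0 | ready=[4, 5] | order so far=[2, 3, 6, 1]
  pop 4: no out-edges | ready=[5] | order so far=[2, 3, 6, 1, 4]
  pop 5: indeg[0]->0 | ready=[0] | order so far=[2, 3, 6, 1, 4, 5]
  pop 0: no out-edges | ready=[] | order so far=[2, 3, 6, 1, 4, 5, 0]
  Result: [2, 3, 6, 1, 4, 5, 0]

Answer: [2, 3, 6, 1, 4, 5, 0]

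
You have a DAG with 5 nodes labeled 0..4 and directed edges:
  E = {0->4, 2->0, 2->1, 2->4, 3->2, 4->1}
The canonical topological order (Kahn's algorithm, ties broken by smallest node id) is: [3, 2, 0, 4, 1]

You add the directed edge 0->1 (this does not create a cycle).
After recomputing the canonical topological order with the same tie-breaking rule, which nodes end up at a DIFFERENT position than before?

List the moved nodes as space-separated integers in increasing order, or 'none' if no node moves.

Old toposort: [3, 2, 0, 4, 1]
Added edge 0->1
Recompute Kahn (smallest-id tiebreak):
  initial in-degrees: [1, 3, 1, 0, 2]
  ready (indeg=0): [3]
  pop 3: indeg[2]->0 | ready=[2] | order so far=[3]
  pop 2: indeg[0]->0; indeg[1]->2; indeg[4]->1 | ready=[0] | order so far=[3, 2]
  pop 0: indeg[1]->1; indeg[4]->0 | ready=[4] | order so far=[3, 2, 0]
  pop 4: indeg[1]->0 | ready=[1] | order so far=[3, 2, 0, 4]
  pop 1: no out-edges | ready=[] | order so far=[3, 2, 0, 4, 1]
New canonical toposort: [3, 2, 0, 4, 1]
Compare positions:
  Node 0: index 2 -> 2 (same)
  Node 1: index 4 -> 4 (same)
  Node 2: index 1 -> 1 (same)
  Node 3: index 0 -> 0 (same)
  Node 4: index 3 -> 3 (same)
Nodes that changed position: none

Answer: none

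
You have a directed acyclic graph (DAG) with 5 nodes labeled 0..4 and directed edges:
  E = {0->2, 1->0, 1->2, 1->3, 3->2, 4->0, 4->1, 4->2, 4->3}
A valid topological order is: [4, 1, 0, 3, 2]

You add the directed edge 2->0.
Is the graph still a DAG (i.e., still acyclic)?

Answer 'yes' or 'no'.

Given toposort: [4, 1, 0, 3, 2]
Position of 2: index 4; position of 0: index 2
New edge 2->0: backward (u after v in old order)
Backward edge: old toposort is now invalid. Check if this creates a cycle.
Does 0 already reach 2? Reachable from 0: [0, 2]. YES -> cycle!
Still a DAG? no

Answer: no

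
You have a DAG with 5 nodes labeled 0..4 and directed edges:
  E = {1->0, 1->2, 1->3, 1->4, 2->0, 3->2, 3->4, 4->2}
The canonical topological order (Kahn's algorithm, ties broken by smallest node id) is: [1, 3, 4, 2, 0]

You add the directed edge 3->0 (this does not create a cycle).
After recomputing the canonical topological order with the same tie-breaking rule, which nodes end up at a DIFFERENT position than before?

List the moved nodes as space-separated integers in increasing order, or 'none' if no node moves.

Old toposort: [1, 3, 4, 2, 0]
Added edge 3->0
Recompute Kahn (smallest-id tiebreak):
  initial in-degrees: [3, 0, 3, 1, 2]
  ready (indeg=0): [1]
  pop 1: indeg[0]->2; indeg[2]->2; indeg[3]->0; indeg[4]->1 | ready=[3] | order so far=[1]
  pop 3: indeg[0]->1; indeg[2]->1; indeg[4]->0 | ready=[4] | order so far=[1, 3]
  pop 4: indeg[2]->0 | ready=[2] | order so far=[1, 3, 4]
  pop 2: indeg[0]->0 | ready=[0] | order so far=[1, 3, 4, 2]
  pop 0: no out-edges | ready=[] | order so far=[1, 3, 4, 2, 0]
New canonical toposort: [1, 3, 4, 2, 0]
Compare positions:
  Node 0: index 4 -> 4 (same)
  Node 1: index 0 -> 0 (same)
  Node 2: index 3 -> 3 (same)
  Node 3: index 1 -> 1 (same)
  Node 4: index 2 -> 2 (same)
Nodes that changed position: none

Answer: none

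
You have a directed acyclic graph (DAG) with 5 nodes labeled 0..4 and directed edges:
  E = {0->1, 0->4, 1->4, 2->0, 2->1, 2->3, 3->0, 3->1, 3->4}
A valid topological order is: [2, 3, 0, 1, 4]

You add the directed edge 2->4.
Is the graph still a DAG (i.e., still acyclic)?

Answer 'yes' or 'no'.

Answer: yes

Derivation:
Given toposort: [2, 3, 0, 1, 4]
Position of 2: index 0; position of 4: index 4
New edge 2->4: forward
Forward edge: respects the existing order. Still a DAG, same toposort still valid.
Still a DAG? yes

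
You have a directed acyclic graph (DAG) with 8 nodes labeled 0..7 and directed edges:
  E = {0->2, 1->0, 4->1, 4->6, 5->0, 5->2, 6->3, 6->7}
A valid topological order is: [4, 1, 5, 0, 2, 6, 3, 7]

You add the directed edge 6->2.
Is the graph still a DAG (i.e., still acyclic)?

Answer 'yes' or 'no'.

Answer: yes

Derivation:
Given toposort: [4, 1, 5, 0, 2, 6, 3, 7]
Position of 6: index 5; position of 2: index 4
New edge 6->2: backward (u after v in old order)
Backward edge: old toposort is now invalid. Check if this creates a cycle.
Does 2 already reach 6? Reachable from 2: [2]. NO -> still a DAG (reorder needed).
Still a DAG? yes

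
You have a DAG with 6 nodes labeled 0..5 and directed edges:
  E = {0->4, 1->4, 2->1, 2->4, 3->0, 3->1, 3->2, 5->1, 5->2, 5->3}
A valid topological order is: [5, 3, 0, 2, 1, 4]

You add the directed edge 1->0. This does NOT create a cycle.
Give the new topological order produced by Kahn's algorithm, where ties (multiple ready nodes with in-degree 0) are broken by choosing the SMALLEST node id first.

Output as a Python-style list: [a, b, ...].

Answer: [5, 3, 2, 1, 0, 4]

Derivation:
Old toposort: [5, 3, 0, 2, 1, 4]
Added edge: 1->0
Position of 1 (4) > position of 0 (2). Must reorder: 1 must now come before 0.
Run Kahn's algorithm (break ties by smallest node id):
  initial in-degrees: [2, 3, 2, 1, 3, 0]
  ready (indeg=0): [5]
  pop 5: indeg[1]->2; indeg[2]->1; indeg[3]->0 | ready=[3] | order so far=[5]
  pop 3: indeg[0]->1; indeg[1]->1; indeg[2]->0 | ready=[2] | order so far=[5, 3]
  pop 2: indeg[1]->0; indeg[4]->2 | ready=[1] | order so far=[5, 3, 2]
  pop 1: indeg[0]->0; indeg[4]->1 | ready=[0] | order so far=[5, 3, 2, 1]
  pop 0: indeg[4]->0 | ready=[4] | order so far=[5, 3, 2, 1, 0]
  pop 4: no out-edges | ready=[] | order so far=[5, 3, 2, 1, 0, 4]
  Result: [5, 3, 2, 1, 0, 4]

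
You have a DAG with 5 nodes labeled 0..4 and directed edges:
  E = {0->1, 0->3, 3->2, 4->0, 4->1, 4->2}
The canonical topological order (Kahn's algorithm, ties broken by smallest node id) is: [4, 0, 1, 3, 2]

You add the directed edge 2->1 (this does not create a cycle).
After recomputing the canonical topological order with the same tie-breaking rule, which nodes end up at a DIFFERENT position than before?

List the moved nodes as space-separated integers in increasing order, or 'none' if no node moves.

Answer: 1 2 3

Derivation:
Old toposort: [4, 0, 1, 3, 2]
Added edge 2->1
Recompute Kahn (smallest-id tiebreak):
  initial in-degrees: [1, 3, 2, 1, 0]
  ready (indeg=0): [4]
  pop 4: indeg[0]->0; indeg[1]->2; indeg[2]->1 | ready=[0] | order so far=[4]
  pop 0: indeg[1]->1; indeg[3]->0 | ready=[3] | order so far=[4, 0]
  pop 3: indeg[2]->0 | ready=[2] | order so far=[4, 0, 3]
  pop 2: indeg[1]->0 | ready=[1] | order so far=[4, 0, 3, 2]
  pop 1: no out-edges | ready=[] | order so far=[4, 0, 3, 2, 1]
New canonical toposort: [4, 0, 3, 2, 1]
Compare positions:
  Node 0: index 1 -> 1 (same)
  Node 1: index 2 -> 4 (moved)
  Node 2: index 4 -> 3 (moved)
  Node 3: index 3 -> 2 (moved)
  Node 4: index 0 -> 0 (same)
Nodes that changed position: 1 2 3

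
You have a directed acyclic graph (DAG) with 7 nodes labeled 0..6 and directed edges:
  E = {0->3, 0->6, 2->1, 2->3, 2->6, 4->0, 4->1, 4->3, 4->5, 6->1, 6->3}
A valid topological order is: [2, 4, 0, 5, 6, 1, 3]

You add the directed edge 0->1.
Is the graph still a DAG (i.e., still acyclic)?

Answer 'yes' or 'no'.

Given toposort: [2, 4, 0, 5, 6, 1, 3]
Position of 0: index 2; position of 1: index 5
New edge 0->1: forward
Forward edge: respects the existing order. Still a DAG, same toposort still valid.
Still a DAG? yes

Answer: yes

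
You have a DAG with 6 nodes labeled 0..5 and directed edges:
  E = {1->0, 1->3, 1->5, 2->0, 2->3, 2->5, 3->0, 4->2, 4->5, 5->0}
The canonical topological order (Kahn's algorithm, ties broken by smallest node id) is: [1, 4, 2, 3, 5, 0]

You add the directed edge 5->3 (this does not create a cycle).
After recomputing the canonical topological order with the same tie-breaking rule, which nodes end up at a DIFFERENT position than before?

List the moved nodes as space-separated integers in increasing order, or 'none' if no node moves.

Answer: 3 5

Derivation:
Old toposort: [1, 4, 2, 3, 5, 0]
Added edge 5->3
Recompute Kahn (smallest-id tiebreak):
  initial in-degrees: [4, 0, 1, 3, 0, 3]
  ready (indeg=0): [1, 4]
  pop 1: indeg[0]->3; indeg[3]->2; indeg[5]->2 | ready=[4] | order so far=[1]
  pop 4: indeg[2]->0; indeg[5]->1 | ready=[2] | order so far=[1, 4]
  pop 2: indeg[0]->2; indeg[3]->1; indeg[5]->0 | ready=[5] | order so far=[1, 4, 2]
  pop 5: indeg[0]->1; indeg[3]->0 | ready=[3] | order so far=[1, 4, 2, 5]
  pop 3: indeg[0]->0 | ready=[0] | order so far=[1, 4, 2, 5, 3]
  pop 0: no out-edges | ready=[] | order so far=[1, 4, 2, 5, 3, 0]
New canonical toposort: [1, 4, 2, 5, 3, 0]
Compare positions:
  Node 0: index 5 -> 5 (same)
  Node 1: index 0 -> 0 (same)
  Node 2: index 2 -> 2 (same)
  Node 3: index 3 -> 4 (moved)
  Node 4: index 1 -> 1 (same)
  Node 5: index 4 -> 3 (moved)
Nodes that changed position: 3 5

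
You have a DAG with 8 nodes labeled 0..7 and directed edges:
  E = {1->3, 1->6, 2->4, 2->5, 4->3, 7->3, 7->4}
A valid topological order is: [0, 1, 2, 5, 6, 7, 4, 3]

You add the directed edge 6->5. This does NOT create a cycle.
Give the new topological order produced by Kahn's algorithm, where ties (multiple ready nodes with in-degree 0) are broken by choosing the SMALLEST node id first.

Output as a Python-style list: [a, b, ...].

Answer: [0, 1, 2, 6, 5, 7, 4, 3]

Derivation:
Old toposort: [0, 1, 2, 5, 6, 7, 4, 3]
Added edge: 6->5
Position of 6 (4) > position of 5 (3). Must reorder: 6 must now come before 5.
Run Kahn's algorithm (break ties by smallest node id):
  initial in-degrees: [0, 0, 0, 3, 2, 2, 1, 0]
  ready (indeg=0): [0, 1, 2, 7]
  pop 0: no out-edges | ready=[1, 2, 7] | order so far=[0]
  pop 1: indeg[3]->2; indeg[6]->0 | ready=[2, 6, 7] | order so far=[0, 1]
  pop 2: indeg[4]->1; indeg[5]->1 | ready=[6, 7] | order so far=[0, 1, 2]
  pop 6: indeg[5]->0 | ready=[5, 7] | order so far=[0, 1, 2, 6]
  pop 5: no out-edges | ready=[7] | order so far=[0, 1, 2, 6, 5]
  pop 7: indeg[3]->1; indeg[4]->0 | ready=[4] | order so far=[0, 1, 2, 6, 5, 7]
  pop 4: indeg[3]->0 | ready=[3] | order so far=[0, 1, 2, 6, 5, 7, 4]
  pop 3: no out-edges | ready=[] | order so far=[0, 1, 2, 6, 5, 7, 4, 3]
  Result: [0, 1, 2, 6, 5, 7, 4, 3]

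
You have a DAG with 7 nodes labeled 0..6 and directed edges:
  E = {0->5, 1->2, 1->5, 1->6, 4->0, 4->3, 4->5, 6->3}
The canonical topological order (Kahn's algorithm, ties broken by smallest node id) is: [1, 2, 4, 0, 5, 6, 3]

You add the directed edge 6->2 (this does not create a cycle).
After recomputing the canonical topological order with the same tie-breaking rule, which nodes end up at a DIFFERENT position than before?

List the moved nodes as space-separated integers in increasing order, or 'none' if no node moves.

Answer: 0 2 4 5 6

Derivation:
Old toposort: [1, 2, 4, 0, 5, 6, 3]
Added edge 6->2
Recompute Kahn (smallest-id tiebreak):
  initial in-degrees: [1, 0, 2, 2, 0, 3, 1]
  ready (indeg=0): [1, 4]
  pop 1: indeg[2]->1; indeg[5]->2; indeg[6]->0 | ready=[4, 6] | order so far=[1]
  pop 4: indeg[0]->0; indeg[3]->1; indeg[5]->1 | ready=[0, 6] | order so far=[1, 4]
  pop 0: indeg[5]->0 | ready=[5, 6] | order so far=[1, 4, 0]
  pop 5: no out-edges | ready=[6] | order so far=[1, 4, 0, 5]
  pop 6: indeg[2]->0; indeg[3]->0 | ready=[2, 3] | order so far=[1, 4, 0, 5, 6]
  pop 2: no out-edges | ready=[3] | order so far=[1, 4, 0, 5, 6, 2]
  pop 3: no out-edges | ready=[] | order so far=[1, 4, 0, 5, 6, 2, 3]
New canonical toposort: [1, 4, 0, 5, 6, 2, 3]
Compare positions:
  Node 0: index 3 -> 2 (moved)
  Node 1: index 0 -> 0 (same)
  Node 2: index 1 -> 5 (moved)
  Node 3: index 6 -> 6 (same)
  Node 4: index 2 -> 1 (moved)
  Node 5: index 4 -> 3 (moved)
  Node 6: index 5 -> 4 (moved)
Nodes that changed position: 0 2 4 5 6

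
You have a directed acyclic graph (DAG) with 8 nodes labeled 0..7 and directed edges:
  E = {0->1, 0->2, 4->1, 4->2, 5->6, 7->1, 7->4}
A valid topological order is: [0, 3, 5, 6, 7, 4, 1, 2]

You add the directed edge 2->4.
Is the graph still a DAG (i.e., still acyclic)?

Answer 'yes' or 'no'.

Answer: no

Derivation:
Given toposort: [0, 3, 5, 6, 7, 4, 1, 2]
Position of 2: index 7; position of 4: index 5
New edge 2->4: backward (u after v in old order)
Backward edge: old toposort is now invalid. Check if this creates a cycle.
Does 4 already reach 2? Reachable from 4: [1, 2, 4]. YES -> cycle!
Still a DAG? no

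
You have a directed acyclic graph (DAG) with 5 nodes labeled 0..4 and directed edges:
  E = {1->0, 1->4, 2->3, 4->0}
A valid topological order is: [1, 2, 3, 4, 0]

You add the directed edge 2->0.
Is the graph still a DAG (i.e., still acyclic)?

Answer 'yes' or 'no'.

Answer: yes

Derivation:
Given toposort: [1, 2, 3, 4, 0]
Position of 2: index 1; position of 0: index 4
New edge 2->0: forward
Forward edge: respects the existing order. Still a DAG, same toposort still valid.
Still a DAG? yes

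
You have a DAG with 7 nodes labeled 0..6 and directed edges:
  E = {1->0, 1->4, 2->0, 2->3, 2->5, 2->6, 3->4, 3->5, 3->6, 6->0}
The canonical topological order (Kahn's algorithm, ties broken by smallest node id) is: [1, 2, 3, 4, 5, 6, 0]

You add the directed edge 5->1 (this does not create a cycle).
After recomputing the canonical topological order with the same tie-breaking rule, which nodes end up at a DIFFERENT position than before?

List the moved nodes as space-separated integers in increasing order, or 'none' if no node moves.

Old toposort: [1, 2, 3, 4, 5, 6, 0]
Added edge 5->1
Recompute Kahn (smallest-id tiebreak):
  initial in-degrees: [3, 1, 0, 1, 2, 2, 2]
  ready (indeg=0): [2]
  pop 2: indeg[0]->2; indeg[3]->0; indeg[5]->1; indeg[6]->1 | ready=[3] | order so far=[2]
  pop 3: indeg[4]->1; indeg[5]->0; indeg[6]->0 | ready=[5, 6] | order so far=[2, 3]
  pop 5: indeg[1]->0 | ready=[1, 6] | order so far=[2, 3, 5]
  pop 1: indeg[0]->1; indeg[4]->0 | ready=[4, 6] | order so far=[2, 3, 5, 1]
  pop 4: no out-edges | ready=[6] | order so far=[2, 3, 5, 1, 4]
  pop 6: indeg[0]->0 | ready=[0] | order so far=[2, 3, 5, 1, 4, 6]
  pop 0: no out-edges | ready=[] | order so far=[2, 3, 5, 1, 4, 6, 0]
New canonical toposort: [2, 3, 5, 1, 4, 6, 0]
Compare positions:
  Node 0: index 6 -> 6 (same)
  Node 1: index 0 -> 3 (moved)
  Node 2: index 1 -> 0 (moved)
  Node 3: index 2 -> 1 (moved)
  Node 4: index 3 -> 4 (moved)
  Node 5: index 4 -> 2 (moved)
  Node 6: index 5 -> 5 (same)
Nodes that changed position: 1 2 3 4 5

Answer: 1 2 3 4 5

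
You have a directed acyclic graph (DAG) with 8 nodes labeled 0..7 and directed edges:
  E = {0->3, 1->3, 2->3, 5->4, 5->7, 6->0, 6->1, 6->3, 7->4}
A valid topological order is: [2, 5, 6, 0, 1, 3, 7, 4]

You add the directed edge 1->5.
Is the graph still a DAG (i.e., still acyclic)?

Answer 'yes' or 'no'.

Given toposort: [2, 5, 6, 0, 1, 3, 7, 4]
Position of 1: index 4; position of 5: index 1
New edge 1->5: backward (u after v in old order)
Backward edge: old toposort is now invalid. Check if this creates a cycle.
Does 5 already reach 1? Reachable from 5: [4, 5, 7]. NO -> still a DAG (reorder needed).
Still a DAG? yes

Answer: yes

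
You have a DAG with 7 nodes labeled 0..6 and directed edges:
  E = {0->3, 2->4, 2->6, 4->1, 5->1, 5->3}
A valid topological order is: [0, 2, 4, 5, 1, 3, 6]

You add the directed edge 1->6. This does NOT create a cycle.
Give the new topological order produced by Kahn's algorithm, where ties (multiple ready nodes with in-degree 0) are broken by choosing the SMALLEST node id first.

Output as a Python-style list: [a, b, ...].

Old toposort: [0, 2, 4, 5, 1, 3, 6]
Added edge: 1->6
Position of 1 (4) < position of 6 (6). Old order still valid.
Run Kahn's algorithm (break ties by smallest node id):
  initial in-degrees: [0, 2, 0, 2, 1, 0, 2]
  ready (indeg=0): [0, 2, 5]
  pop 0: indeg[3]->1 | ready=[2, 5] | order so far=[0]
  pop 2: indeg[4]->0; indeg[6]->1 | ready=[4, 5] | order so far=[0, 2]
  pop 4: indeg[1]->1 | ready=[5] | order so far=[0, 2, 4]
  pop 5: indeg[1]->0; indeg[3]->0 | ready=[1, 3] | order so far=[0, 2, 4, 5]
  pop 1: indeg[6]->0 | ready=[3, 6] | order so far=[0, 2, 4, 5, 1]
  pop 3: no out-edges | ready=[6] | order so far=[0, 2, 4, 5, 1, 3]
  pop 6: no out-edges | ready=[] | order so far=[0, 2, 4, 5, 1, 3, 6]
  Result: [0, 2, 4, 5, 1, 3, 6]

Answer: [0, 2, 4, 5, 1, 3, 6]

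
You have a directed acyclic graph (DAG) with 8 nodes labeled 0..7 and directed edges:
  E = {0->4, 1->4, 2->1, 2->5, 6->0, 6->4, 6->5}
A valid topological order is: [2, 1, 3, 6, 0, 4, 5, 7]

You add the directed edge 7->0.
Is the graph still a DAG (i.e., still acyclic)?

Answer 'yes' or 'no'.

Answer: yes

Derivation:
Given toposort: [2, 1, 3, 6, 0, 4, 5, 7]
Position of 7: index 7; position of 0: index 4
New edge 7->0: backward (u after v in old order)
Backward edge: old toposort is now invalid. Check if this creates a cycle.
Does 0 already reach 7? Reachable from 0: [0, 4]. NO -> still a DAG (reorder needed).
Still a DAG? yes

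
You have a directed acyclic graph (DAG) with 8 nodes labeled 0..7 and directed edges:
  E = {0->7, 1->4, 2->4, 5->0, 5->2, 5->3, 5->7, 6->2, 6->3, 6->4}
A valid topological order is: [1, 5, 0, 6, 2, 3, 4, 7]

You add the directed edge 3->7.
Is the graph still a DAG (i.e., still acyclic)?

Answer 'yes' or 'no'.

Given toposort: [1, 5, 0, 6, 2, 3, 4, 7]
Position of 3: index 5; position of 7: index 7
New edge 3->7: forward
Forward edge: respects the existing order. Still a DAG, same toposort still valid.
Still a DAG? yes

Answer: yes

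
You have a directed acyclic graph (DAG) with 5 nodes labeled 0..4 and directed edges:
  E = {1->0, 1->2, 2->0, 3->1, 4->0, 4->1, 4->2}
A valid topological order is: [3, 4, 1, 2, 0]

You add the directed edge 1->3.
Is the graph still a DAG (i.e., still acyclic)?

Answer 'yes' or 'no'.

Given toposort: [3, 4, 1, 2, 0]
Position of 1: index 2; position of 3: index 0
New edge 1->3: backward (u after v in old order)
Backward edge: old toposort is now invalid. Check if this creates a cycle.
Does 3 already reach 1? Reachable from 3: [0, 1, 2, 3]. YES -> cycle!
Still a DAG? no

Answer: no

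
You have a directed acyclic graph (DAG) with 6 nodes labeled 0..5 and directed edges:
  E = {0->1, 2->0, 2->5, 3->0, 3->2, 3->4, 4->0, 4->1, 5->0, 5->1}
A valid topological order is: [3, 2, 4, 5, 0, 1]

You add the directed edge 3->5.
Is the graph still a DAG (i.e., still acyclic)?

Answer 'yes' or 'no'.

Given toposort: [3, 2, 4, 5, 0, 1]
Position of 3: index 0; position of 5: index 3
New edge 3->5: forward
Forward edge: respects the existing order. Still a DAG, same toposort still valid.
Still a DAG? yes

Answer: yes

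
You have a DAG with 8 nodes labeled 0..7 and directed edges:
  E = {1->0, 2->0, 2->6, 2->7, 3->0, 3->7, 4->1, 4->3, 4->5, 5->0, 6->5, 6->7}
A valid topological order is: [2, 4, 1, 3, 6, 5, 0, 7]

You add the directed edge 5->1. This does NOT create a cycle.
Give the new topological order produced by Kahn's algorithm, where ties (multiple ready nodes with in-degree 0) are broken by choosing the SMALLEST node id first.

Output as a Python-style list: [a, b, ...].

Answer: [2, 4, 3, 6, 5, 1, 0, 7]

Derivation:
Old toposort: [2, 4, 1, 3, 6, 5, 0, 7]
Added edge: 5->1
Position of 5 (5) > position of 1 (2). Must reorder: 5 must now come before 1.
Run Kahn's algorithm (break ties by smallest node id):
  initial in-degrees: [4, 2, 0, 1, 0, 2, 1, 3]
  ready (indeg=0): [2, 4]
  pop 2: indeg[0]->3; indeg[6]->0; indeg[7]->2 | ready=[4, 6] | order so far=[2]
  pop 4: indeg[1]->1; indeg[3]->0; indeg[5]->1 | ready=[3, 6] | order so far=[2, 4]
  pop 3: indeg[0]->2; indeg[7]->1 | ready=[6] | order so far=[2, 4, 3]
  pop 6: indeg[5]->0; indeg[7]->0 | ready=[5, 7] | order so far=[2, 4, 3, 6]
  pop 5: indeg[0]->1; indeg[1]->0 | ready=[1, 7] | order so far=[2, 4, 3, 6, 5]
  pop 1: indeg[0]->0 | ready=[0, 7] | order so far=[2, 4, 3, 6, 5, 1]
  pop 0: no out-edges | ready=[7] | order so far=[2, 4, 3, 6, 5, 1, 0]
  pop 7: no out-edges | ready=[] | order so far=[2, 4, 3, 6, 5, 1, 0, 7]
  Result: [2, 4, 3, 6, 5, 1, 0, 7]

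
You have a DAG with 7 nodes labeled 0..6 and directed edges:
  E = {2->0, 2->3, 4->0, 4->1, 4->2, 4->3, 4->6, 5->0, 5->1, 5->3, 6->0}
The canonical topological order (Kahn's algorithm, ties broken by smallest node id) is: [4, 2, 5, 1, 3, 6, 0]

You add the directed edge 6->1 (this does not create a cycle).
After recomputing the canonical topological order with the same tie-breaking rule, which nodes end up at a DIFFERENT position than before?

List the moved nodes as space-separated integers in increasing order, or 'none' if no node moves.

Old toposort: [4, 2, 5, 1, 3, 6, 0]
Added edge 6->1
Recompute Kahn (smallest-id tiebreak):
  initial in-degrees: [4, 3, 1, 3, 0, 0, 1]
  ready (indeg=0): [4, 5]
  pop 4: indeg[0]->3; indeg[1]->2; indeg[2]->0; indeg[3]->2; indeg[6]->0 | ready=[2, 5, 6] | order so far=[4]
  pop 2: indeg[0]->2; indeg[3]->1 | ready=[5, 6] | order so far=[4, 2]
  pop 5: indeg[0]->1; indeg[1]->1; indeg[3]->0 | ready=[3, 6] | order so far=[4, 2, 5]
  pop 3: no out-edges | ready=[6] | order so far=[4, 2, 5, 3]
  pop 6: indeg[0]->0; indeg[1]->0 | ready=[0, 1] | order so far=[4, 2, 5, 3, 6]
  pop 0: no out-edges | ready=[1] | order so far=[4, 2, 5, 3, 6, 0]
  pop 1: no out-edges | ready=[] | order so far=[4, 2, 5, 3, 6, 0, 1]
New canonical toposort: [4, 2, 5, 3, 6, 0, 1]
Compare positions:
  Node 0: index 6 -> 5 (moved)
  Node 1: index 3 -> 6 (moved)
  Node 2: index 1 -> 1 (same)
  Node 3: index 4 -> 3 (moved)
  Node 4: index 0 -> 0 (same)
  Node 5: index 2 -> 2 (same)
  Node 6: index 5 -> 4 (moved)
Nodes that changed position: 0 1 3 6

Answer: 0 1 3 6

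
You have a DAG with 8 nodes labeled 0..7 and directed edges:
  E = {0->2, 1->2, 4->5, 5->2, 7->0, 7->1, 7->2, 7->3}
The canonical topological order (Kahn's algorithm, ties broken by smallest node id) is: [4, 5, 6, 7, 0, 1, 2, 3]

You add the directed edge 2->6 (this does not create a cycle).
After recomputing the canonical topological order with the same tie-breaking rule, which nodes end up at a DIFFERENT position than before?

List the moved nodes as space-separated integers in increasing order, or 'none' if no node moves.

Old toposort: [4, 5, 6, 7, 0, 1, 2, 3]
Added edge 2->6
Recompute Kahn (smallest-id tiebreak):
  initial in-degrees: [1, 1, 4, 1, 0, 1, 1, 0]
  ready (indeg=0): [4, 7]
  pop 4: indeg[5]->0 | ready=[5, 7] | order so far=[4]
  pop 5: indeg[2]->3 | ready=[7] | order so far=[4, 5]
  pop 7: indeg[0]->0; indeg[1]->0; indeg[2]->2; indeg[3]->0 | ready=[0, 1, 3] | order so far=[4, 5, 7]
  pop 0: indeg[2]->1 | ready=[1, 3] | order so far=[4, 5, 7, 0]
  pop 1: indeg[2]->0 | ready=[2, 3] | order so far=[4, 5, 7, 0, 1]
  pop 2: indeg[6]->0 | ready=[3, 6] | order so far=[4, 5, 7, 0, 1, 2]
  pop 3: no out-edges | ready=[6] | order so far=[4, 5, 7, 0, 1, 2, 3]
  pop 6: no out-edges | ready=[] | order so far=[4, 5, 7, 0, 1, 2, 3, 6]
New canonical toposort: [4, 5, 7, 0, 1, 2, 3, 6]
Compare positions:
  Node 0: index 4 -> 3 (moved)
  Node 1: index 5 -> 4 (moved)
  Node 2: index 6 -> 5 (moved)
  Node 3: index 7 -> 6 (moved)
  Node 4: index 0 -> 0 (same)
  Node 5: index 1 -> 1 (same)
  Node 6: index 2 -> 7 (moved)
  Node 7: index 3 -> 2 (moved)
Nodes that changed position: 0 1 2 3 6 7

Answer: 0 1 2 3 6 7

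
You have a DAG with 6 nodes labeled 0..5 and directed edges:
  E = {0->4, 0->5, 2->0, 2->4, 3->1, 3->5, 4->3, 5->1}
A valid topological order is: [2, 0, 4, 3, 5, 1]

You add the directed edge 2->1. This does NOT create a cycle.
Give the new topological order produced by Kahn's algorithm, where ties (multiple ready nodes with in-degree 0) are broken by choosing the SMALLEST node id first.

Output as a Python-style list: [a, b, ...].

Old toposort: [2, 0, 4, 3, 5, 1]
Added edge: 2->1
Position of 2 (0) < position of 1 (5). Old order still valid.
Run Kahn's algorithm (break ties by smallest node id):
  initial in-degrees: [1, 3, 0, 1, 2, 2]
  ready (indeg=0): [2]
  pop 2: indeg[0]->0; indeg[1]->2; indeg[4]->1 | ready=[0] | order so far=[2]
  pop 0: indeg[4]->0; indeg[5]->1 | ready=[4] | order so far=[2, 0]
  pop 4: indeg[3]->0 | ready=[3] | order so far=[2, 0, 4]
  pop 3: indeg[1]->1; indeg[5]->0 | ready=[5] | order so far=[2, 0, 4, 3]
  pop 5: indeg[1]->0 | ready=[1] | order so far=[2, 0, 4, 3, 5]
  pop 1: no out-edges | ready=[] | order so far=[2, 0, 4, 3, 5, 1]
  Result: [2, 0, 4, 3, 5, 1]

Answer: [2, 0, 4, 3, 5, 1]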